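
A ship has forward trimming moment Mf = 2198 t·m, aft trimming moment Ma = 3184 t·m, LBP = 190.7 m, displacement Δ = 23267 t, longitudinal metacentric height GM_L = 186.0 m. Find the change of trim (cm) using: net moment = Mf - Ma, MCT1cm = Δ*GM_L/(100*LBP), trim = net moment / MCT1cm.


Formula: net trimming moment = Mf - Ma; MCT1cm = Δ*GM_L/(100*LBP); trim = net moment / MCT1cm
Step 1 — net trimming moment = 2198 - 3184 = -986 t·m
Step 2 — MCT1cm = 23267 * 186.0 / (100 * 190.7) = 226.9356 t·m/cm
Step 3 — trim = -986 / 226.9356 ≈ -4.3448 cm (5 s.f.)

-4.3448 cm


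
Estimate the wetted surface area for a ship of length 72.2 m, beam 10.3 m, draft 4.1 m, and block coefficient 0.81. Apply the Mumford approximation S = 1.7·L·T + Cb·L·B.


Formula: S = 1.7*L*T + V/T with V = Cb*L*B*T, i.e. S = L * (1.7*T + Cb*B)
Step 1 — 1.7*T = 1.7 * 4.1 = 6.97 m
Step 2 — Cb*B = 0.81 * 10.3 = 8.343 m
Step 3 — 1.7*T + Cb*B = 6.97 + 8.343 = 15.313 m
Step 4 — S = 72.2 * 15.313 ≈ 1105.6 m^2 (5 s.f.)

1105.6 m^2


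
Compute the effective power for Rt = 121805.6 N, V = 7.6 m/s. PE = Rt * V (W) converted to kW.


Formula: PE = Rt * V / 1000 (kW)
Step 1 — PE (W) = 121805.6 * 7.6 = 925722.56 W
Step 2 — PE (kW) = 925722.56 / 1000 ≈ 925.72 kW (5 s.f.)

925.72 kW


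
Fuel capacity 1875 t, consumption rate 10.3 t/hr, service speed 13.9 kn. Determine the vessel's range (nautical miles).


Formula: endurance = fuel / rate; range = endurance * speed
Step 1 — endurance = 1875 / 10.3 = 182.0388 hours
Step 2 — range = 182.0388 * 13.9 ≈ 2530.3 nautical miles (5 s.f.)

2530.3 NM


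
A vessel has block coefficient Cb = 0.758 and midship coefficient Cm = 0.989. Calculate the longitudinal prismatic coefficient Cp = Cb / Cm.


Formula: Cp = Cb / Cm
Substituting: Cp = 0.758 / 0.989
Result: Cp ≈ 0.76643 (5 s.f.)

0.76643


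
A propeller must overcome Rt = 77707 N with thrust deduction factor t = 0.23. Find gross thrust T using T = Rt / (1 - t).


Formula: T = Rt / (1 - t)
Step 1 — (1 - t) = 1 - 0.23 = 0.77
Step 2 — T = 77707 / 0.77 ≈ 100920 N (5 s.f.)

100920 N


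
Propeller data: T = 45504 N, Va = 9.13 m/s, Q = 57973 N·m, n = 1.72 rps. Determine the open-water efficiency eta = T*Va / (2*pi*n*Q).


Formula: eta = T * Va / (2 * pi * n * Q)
Step 1 — numerator = T * Va = 45504 * 9.13 = 415451.52
Step 2 — 2 * pi * n = 2 * pi * 1.72 = 10.807079
Step 3 — denominator = 10.807079 * 57973 = 626518.79
Step 4 — eta = 415451.52 / 626518.79 ≈ 0.66311 (5 s.f.)

0.66311


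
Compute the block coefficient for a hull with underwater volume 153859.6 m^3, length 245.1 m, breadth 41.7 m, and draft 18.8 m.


Formula: Cb = V / (L * B * T)
Step 1 — L * B * T = 245.1 * 41.7 * 18.8 = 192148.596 m^3
Step 2 — Cb = 153859.6 / 192148.596 ≈ 0.80073 (5 s.f.)

0.80073


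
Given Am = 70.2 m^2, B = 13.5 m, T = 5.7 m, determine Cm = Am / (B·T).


Formula: Cm = Am / (B * T)
Step 1 — B * T = 13.5 * 5.7 = 76.95 m^2
Step 2 — Cm = 70.2 / 76.95 ≈ 0.91228 (5 s.f.)

0.91228


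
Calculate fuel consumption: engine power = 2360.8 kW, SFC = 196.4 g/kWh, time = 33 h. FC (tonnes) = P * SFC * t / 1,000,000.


Formula: FC (tonnes) = P * SFC * t / 1,000,000
Step 1 — P * SFC * t = 2360.8 * 196.4 * 33 = 15300816.96 g
Step 2 — FC (tonnes) = 15300816.96 / 1,000,000 ≈ 15.301 tonnes (5 s.f.)

15.301 tonnes


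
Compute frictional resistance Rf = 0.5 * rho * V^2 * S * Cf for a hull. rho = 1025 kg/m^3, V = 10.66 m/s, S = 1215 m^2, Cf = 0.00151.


Formula: Rf = 0.5 * rho * V^2 * S * Cf
Step 1 — V^2 = 10.66^2 = 113.6356
Step 2 — 0.5 * rho * V^2 = 0.5 * 1025 * 113.6356 = 58238.245
Step 3 — Rf = 58238.245 * 1215 * 0.00151 ≈ 106850 N (5 s.f.)

106850 N


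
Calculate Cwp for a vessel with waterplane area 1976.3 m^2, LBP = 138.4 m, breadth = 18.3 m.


Formula: Cwp = Aw / (L * B)
Step 1 — L * B = 138.4 * 18.3 = 2532.72 m^2
Step 2 — Cwp = 1976.3 / 2532.72 ≈ 0.78031 (5 s.f.)

0.78031


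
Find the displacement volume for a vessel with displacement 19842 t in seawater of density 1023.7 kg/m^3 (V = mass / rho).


Formula: V = mass / rho
Step 1 — convert tonnes to kg: 19842 t * 1000 = 19842000 kg
Step 2 — V = 19842000 / 1023.7 ≈ 19383 m^3 (5 s.f.)

19383 m^3


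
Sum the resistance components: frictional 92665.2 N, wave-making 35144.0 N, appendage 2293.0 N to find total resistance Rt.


Formula: Rt = Rf + Rw + Ra
Substituting: Rt = 92665.2 + 35144.0 + 2293.0
Result: Rt = 130102.2 N

130102.2 N


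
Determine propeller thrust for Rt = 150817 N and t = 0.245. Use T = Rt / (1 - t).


Formula: T = Rt / (1 - t)
Step 1 — (1 - t) = 1 - 0.245 = 0.755
Step 2 — T = 150817 / 0.755 ≈ 199760 N (5 s.f.)

199760 N


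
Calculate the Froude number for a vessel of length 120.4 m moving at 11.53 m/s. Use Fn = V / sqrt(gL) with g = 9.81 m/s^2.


Formula: Fn = V / sqrt(g * L)
Step 1 — g * L = 9.81 * 120.4 = 1181.124
Step 2 — sqrt(g * L) = sqrt(1181.124) = 34.367485
Step 3 — Fn = 11.53 / 34.367485 ≈ 0.33549 (5 s.f.)

0.33549


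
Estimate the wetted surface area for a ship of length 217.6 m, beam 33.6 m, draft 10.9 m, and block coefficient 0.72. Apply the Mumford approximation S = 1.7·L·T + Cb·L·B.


Formula: S = 1.7*L*T + V/T with V = Cb*L*B*T, i.e. S = L * (1.7*T + Cb*B)
Step 1 — 1.7*T = 1.7 * 10.9 = 18.53 m
Step 2 — Cb*B = 0.72 * 33.6 = 24.192 m
Step 3 — 1.7*T + Cb*B = 18.53 + 24.192 = 42.722 m
Step 4 — S = 217.6 * 42.722 ≈ 9296.3 m^2 (5 s.f.)

9296.3 m^2


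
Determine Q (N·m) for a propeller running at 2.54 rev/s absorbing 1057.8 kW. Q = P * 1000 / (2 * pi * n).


Formula: Q = P_W / (2 * pi * n)
Step 1 — P_W = 1057.8 kW * 1000 = 1057800.0 W
Step 2 — 2 * pi * n = 2 * pi * 2.54 = 15.959291
Step 3 — Q = 1057800.0 / 15.959291 ≈ 66281 N·m (5 s.f.)

66281 N·m


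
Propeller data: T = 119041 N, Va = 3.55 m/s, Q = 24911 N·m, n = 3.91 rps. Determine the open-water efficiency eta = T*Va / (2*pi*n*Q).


Formula: eta = T * Va / (2 * pi * n * Q)
Step 1 — numerator = T * Va = 119041 * 3.55 = 422595.55
Step 2 — 2 * pi * n = 2 * pi * 3.91 = 24.567255
Step 3 — denominator = 24.567255 * 24911 = 611994.89
Step 4 — eta = 422595.55 / 611994.89 ≈ 0.69052 (5 s.f.)

0.69052


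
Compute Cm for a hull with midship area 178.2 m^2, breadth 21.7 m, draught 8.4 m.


Formula: Cm = Am / (B * T)
Step 1 — B * T = 21.7 * 8.4 = 182.28 m^2
Step 2 — Cm = 178.2 / 182.28 ≈ 0.97762 (5 s.f.)

0.97762


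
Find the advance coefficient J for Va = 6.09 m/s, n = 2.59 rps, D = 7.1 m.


Formula: J = Va / (n * D)
Step 1 — n * D = 2.59 * 7.1 = 18.389
Step 2 — J = 6.09 / 18.389 ≈ 0.33118 (5 s.f.)

0.33118


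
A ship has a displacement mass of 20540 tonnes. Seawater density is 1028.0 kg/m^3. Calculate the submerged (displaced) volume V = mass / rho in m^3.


Formula: V = mass / rho
Step 1 — convert tonnes to kg: 20540 t * 1000 = 20540000 kg
Step 2 — V = 20540000 / 1028.0 ≈ 19981 m^3 (5 s.f.)

19981 m^3


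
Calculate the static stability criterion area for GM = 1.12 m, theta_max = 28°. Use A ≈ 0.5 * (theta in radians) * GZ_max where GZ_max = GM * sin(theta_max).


Formula: GZ_max = GM * sin(theta); Area = 0.5 * theta_rad * GZ_max
Step 1 — GZ_max = 1.12 * sin(28°) = 1.12 * 0.469472 = 0.525809 m
Step 2 — theta_rad = 28 * pi/180 = 0.488692 rad
Step 3 — Area = 0.5 * 0.488692 * 0.525809 ≈ 0.12848 m·rad (5 s.f.)

0.12848 m·rad


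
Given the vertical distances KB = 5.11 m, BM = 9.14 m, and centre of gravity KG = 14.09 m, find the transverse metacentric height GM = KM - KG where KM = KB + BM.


Formula: GM = KB + BM - KG
Step 1 — KM = KB + BM = 5.11 + 9.14 = 14.25 m
Step 2 — GM = KM - KG = 14.25 - 14.09 = 0.16 m

0.16 m


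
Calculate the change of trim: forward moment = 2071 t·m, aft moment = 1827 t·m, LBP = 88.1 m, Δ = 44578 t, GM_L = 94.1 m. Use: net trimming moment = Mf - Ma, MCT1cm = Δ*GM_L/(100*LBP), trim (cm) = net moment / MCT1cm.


Formula: net trimming moment = Mf - Ma; MCT1cm = Δ*GM_L/(100*LBP); trim = net moment / MCT1cm
Step 1 — net trimming moment = 2071 - 1827 = 244 t·m
Step 2 — MCT1cm = 44578 * 94.1 / (100 * 88.1) = 476.1396 t·m/cm
Step 3 — trim = 244 / 476.1396 ≈ 0.51245 cm (5 s.f.)

0.51245 cm


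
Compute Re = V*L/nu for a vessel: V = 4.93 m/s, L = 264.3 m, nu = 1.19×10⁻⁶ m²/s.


Formula: Re = V * L / nu
Step 1 — V * L = 4.93 * 264.3 = 1302.999 m^2/s
Step 2 — Re = 1302.999 / 1.19e-6 = 1.09e+09

1.09e+09


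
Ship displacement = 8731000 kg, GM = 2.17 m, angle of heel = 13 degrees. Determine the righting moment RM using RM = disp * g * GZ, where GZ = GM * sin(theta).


Formula: GZ = GM * sin(theta); RM = disp * g * GZ
Step 1 — GZ = 2.17 * sin(13°) = 2.17 * 0.224951 = 0.488144 m
Step 2 — RM = 8731000 * 9.81 * 0.488144 ≈ 41810000 N·m (5 s.f.)

41810000 N·m


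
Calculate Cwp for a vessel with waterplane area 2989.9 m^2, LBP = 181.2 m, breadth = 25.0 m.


Formula: Cwp = Aw / (L * B)
Step 1 — L * B = 181.2 * 25.0 = 4530.0 m^2
Step 2 — Cwp = 2989.9 / 4530.0 ≈ 0.66002 (5 s.f.)

0.66002


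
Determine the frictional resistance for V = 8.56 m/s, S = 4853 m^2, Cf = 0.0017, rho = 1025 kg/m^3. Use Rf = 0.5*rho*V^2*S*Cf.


Formula: Rf = 0.5 * rho * V^2 * S * Cf
Step 1 — V^2 = 8.56^2 = 73.2736
Step 2 — 0.5 * rho * V^2 = 0.5 * 1025 * 73.2736 = 37552.72
Step 3 — Rf = 37552.72 * 4853 * 0.0017 ≈ 309810 N (5 s.f.)

309810 N


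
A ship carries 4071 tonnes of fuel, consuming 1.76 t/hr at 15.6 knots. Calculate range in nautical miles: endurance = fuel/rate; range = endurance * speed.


Formula: endurance = fuel / rate; range = endurance * speed
Step 1 — endurance = 4071 / 1.76 = 2313.0682 hours
Step 2 — range = 2313.0682 * 15.6 ≈ 36084 nautical miles (5 s.f.)

36084 NM


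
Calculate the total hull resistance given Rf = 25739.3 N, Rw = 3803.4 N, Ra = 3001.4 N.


Formula: Rt = Rf + Rw + Ra
Substituting: Rt = 25739.3 + 3803.4 + 3001.4
Result: Rt = 32544.1 N

32544.1 N


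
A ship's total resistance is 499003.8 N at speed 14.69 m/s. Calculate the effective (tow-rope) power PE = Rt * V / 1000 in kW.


Formula: PE = Rt * V / 1000 (kW)
Step 1 — PE (W) = 499003.8 * 14.69 = 7330365.822 W
Step 2 — PE (kW) = 7330365.822 / 1000 ≈ 7330.4 kW (5 s.f.)

7330.4 kW


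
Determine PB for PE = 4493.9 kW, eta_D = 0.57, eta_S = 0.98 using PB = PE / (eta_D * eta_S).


Formula: PB = PE / (eta_D * eta_S)
Step 1 — combined efficiency = eta_D * eta_S = 0.57 * 0.98 = 0.5586
Step 2 — PB = 4493.9 / 0.5586 ≈ 8044.9 kW (5 s.f.)

8044.9 kW


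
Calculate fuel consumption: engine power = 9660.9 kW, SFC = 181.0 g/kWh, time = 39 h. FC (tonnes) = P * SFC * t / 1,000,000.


Formula: FC (tonnes) = P * SFC * t / 1,000,000
Step 1 — P * SFC * t = 9660.9 * 181.0 * 39 = 68196293.1 g
Step 2 — FC (tonnes) = 68196293.1 / 1,000,000 ≈ 68.196 tonnes (5 s.f.)

68.196 tonnes


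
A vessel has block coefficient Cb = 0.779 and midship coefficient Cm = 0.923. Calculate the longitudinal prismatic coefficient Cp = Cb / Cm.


Formula: Cp = Cb / Cm
Substituting: Cp = 0.779 / 0.923
Result: Cp ≈ 0.84399 (5 s.f.)

0.84399


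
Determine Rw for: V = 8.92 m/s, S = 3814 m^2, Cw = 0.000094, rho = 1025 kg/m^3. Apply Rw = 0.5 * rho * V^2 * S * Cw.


Formula: Rw = 0.5 * rho * V^2 * S * Cw
Step 1 — V^2 = 8.92^2 = 79.5664
Step 2 — 0.5 * rho * V^2 = 0.5 * 1025 * 79.5664 = 40777.78
Step 3 — Rw = 40777.78 * 3814 * 0.000094 ≈ 14619 N (5 s.f.)

14619 N


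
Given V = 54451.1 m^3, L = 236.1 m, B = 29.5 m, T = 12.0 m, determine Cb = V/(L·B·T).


Formula: Cb = V / (L * B * T)
Step 1 — L * B * T = 236.1 * 29.5 * 12.0 = 83579.4 m^3
Step 2 — Cb = 54451.1 / 83579.4 ≈ 0.65149 (5 s.f.)

0.65149


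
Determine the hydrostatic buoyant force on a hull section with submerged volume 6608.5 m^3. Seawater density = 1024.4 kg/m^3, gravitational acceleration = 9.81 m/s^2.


Formula: Fb = rho * g * V
Substituting: Fb = 1024.4 * 9.81 * 6608.5
Intermediate: 1024.4 * 9.81 = 10049.364
Result: Fb = 10049.364 * 6608.5 ≈ 66411000 N (5 s.f.)

66411000 N


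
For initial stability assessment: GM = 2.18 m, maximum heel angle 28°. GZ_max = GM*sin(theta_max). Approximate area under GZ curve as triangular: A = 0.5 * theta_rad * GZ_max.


Formula: GZ_max = GM * sin(theta); Area = 0.5 * theta_rad * GZ_max
Step 1 — GZ_max = 2.18 * sin(28°) = 2.18 * 0.469472 = 1.023449 m
Step 2 — theta_rad = 28 * pi/180 = 0.488692 rad
Step 3 — Area = 0.5 * 0.488692 * 1.023449 ≈ 0.25008 m·rad (5 s.f.)

0.25008 m·rad


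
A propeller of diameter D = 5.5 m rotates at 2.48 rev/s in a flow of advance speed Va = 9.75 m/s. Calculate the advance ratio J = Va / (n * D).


Formula: J = Va / (n * D)
Step 1 — n * D = 2.48 * 5.5 = 13.64
Step 2 — J = 9.75 / 13.64 ≈ 0.71481 (5 s.f.)

0.71481


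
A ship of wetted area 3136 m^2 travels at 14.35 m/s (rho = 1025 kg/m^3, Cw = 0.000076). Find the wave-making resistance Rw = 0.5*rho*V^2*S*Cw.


Formula: Rw = 0.5 * rho * V^2 * S * Cw
Step 1 — V^2 = 14.35^2 = 205.9225
Step 2 — 0.5 * rho * V^2 = 0.5 * 1025 * 205.9225 = 105535.28125
Step 3 — Rw = 105535.28125 * 3136 * 0.000076 ≈ 25153 N (5 s.f.)

25153 N


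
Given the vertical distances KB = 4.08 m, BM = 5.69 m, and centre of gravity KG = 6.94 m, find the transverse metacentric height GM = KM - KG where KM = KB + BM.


Formula: GM = KB + BM - KG
Step 1 — KM = KB + BM = 4.08 + 5.69 = 9.77 m
Step 2 — GM = KM - KG = 9.77 - 6.94 = 2.83 m

2.83 m


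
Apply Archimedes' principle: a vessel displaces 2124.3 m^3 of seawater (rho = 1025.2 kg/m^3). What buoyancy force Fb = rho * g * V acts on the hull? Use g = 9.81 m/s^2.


Formula: Fb = rho * g * V
Substituting: Fb = 1025.2 * 9.81 * 2124.3
Intermediate: 1025.2 * 9.81 = 10057.212
Result: Fb = 10057.212 * 2124.3 ≈ 21365000 N (5 s.f.)

21365000 N


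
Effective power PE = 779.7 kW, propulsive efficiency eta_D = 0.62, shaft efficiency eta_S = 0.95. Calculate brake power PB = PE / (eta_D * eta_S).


Formula: PB = PE / (eta_D * eta_S)
Step 1 — combined efficiency = eta_D * eta_S = 0.62 * 0.95 = 0.589
Step 2 — PB = 779.7 / 0.589 ≈ 1323.8 kW (5 s.f.)

1323.8 kW


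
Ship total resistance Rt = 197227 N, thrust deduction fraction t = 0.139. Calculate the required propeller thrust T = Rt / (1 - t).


Formula: T = Rt / (1 - t)
Step 1 — (1 - t) = 1 - 0.139 = 0.861
Step 2 — T = 197227 / 0.861 ≈ 229070 N (5 s.f.)

229070 N


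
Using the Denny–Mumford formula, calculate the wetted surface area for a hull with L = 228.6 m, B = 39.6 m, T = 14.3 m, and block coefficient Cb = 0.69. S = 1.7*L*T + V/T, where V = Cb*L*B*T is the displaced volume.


Formula: S = 1.7*L*T + V/T with V = Cb*L*B*T, i.e. S = L * (1.7*T + Cb*B)
Step 1 — 1.7*T = 1.7 * 14.3 = 24.31 m
Step 2 — Cb*B = 0.69 * 39.6 = 27.324 m
Step 3 — 1.7*T + Cb*B = 24.31 + 27.324 = 51.634 m
Step 4 — S = 228.6 * 51.634 ≈ 11804 m^2 (5 s.f.)

11804 m^2


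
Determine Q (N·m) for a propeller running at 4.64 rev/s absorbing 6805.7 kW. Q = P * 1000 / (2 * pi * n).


Formula: Q = P_W / (2 * pi * n)
Step 1 — P_W = 6805.7 kW * 1000 = 6805700.0 W
Step 2 — 2 * pi * n = 2 * pi * 4.64 = 29.15398
Step 3 — Q = 6805700.0 / 29.15398 ≈ 233440 N·m (5 s.f.)

233440 N·m


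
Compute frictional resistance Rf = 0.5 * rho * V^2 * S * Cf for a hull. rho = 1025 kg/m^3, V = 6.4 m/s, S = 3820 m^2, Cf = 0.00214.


Formula: Rf = 0.5 * rho * V^2 * S * Cf
Step 1 — V^2 = 6.4^2 = 40.96
Step 2 — 0.5 * rho * V^2 = 0.5 * 1025 * 40.96 = 20992.0
Step 3 — Rf = 20992.0 * 3820 * 0.00214 ≈ 171610 N (5 s.f.)

171610 N


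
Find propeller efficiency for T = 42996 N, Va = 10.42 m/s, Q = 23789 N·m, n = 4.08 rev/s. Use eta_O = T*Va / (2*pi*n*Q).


Formula: eta = T * Va / (2 * pi * n * Q)
Step 1 — numerator = T * Va = 42996 * 10.42 = 448018.32
Step 2 — 2 * pi * n = 2 * pi * 4.08 = 25.635396
Step 3 — denominator = 25.635396 * 23789 = 609840.44
Step 4 — eta = 448018.32 / 609840.44 ≈ 0.73465 (5 s.f.)

0.73465


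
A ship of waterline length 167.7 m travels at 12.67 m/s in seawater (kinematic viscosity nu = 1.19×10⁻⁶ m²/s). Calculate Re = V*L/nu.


Formula: Re = V * L / nu
Step 1 — V * L = 12.67 * 167.7 = 2124.759 m^2/s
Step 2 — Re = 2124.759 / 1.19e-6 = 1.79e+09

1.79e+09


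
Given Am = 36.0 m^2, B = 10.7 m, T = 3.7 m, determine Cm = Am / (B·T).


Formula: Cm = Am / (B * T)
Step 1 — B * T = 10.7 * 3.7 = 39.59 m^2
Step 2 — Cm = 36.0 / 39.59 ≈ 0.90932 (5 s.f.)

0.90932


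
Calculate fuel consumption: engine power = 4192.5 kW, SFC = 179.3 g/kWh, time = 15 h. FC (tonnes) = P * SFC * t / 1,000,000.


Formula: FC (tonnes) = P * SFC * t / 1,000,000
Step 1 — P * SFC * t = 4192.5 * 179.3 * 15 = 11275728.75 g
Step 2 — FC (tonnes) = 11275728.75 / 1,000,000 ≈ 11.276 tonnes (5 s.f.)

11.276 tonnes


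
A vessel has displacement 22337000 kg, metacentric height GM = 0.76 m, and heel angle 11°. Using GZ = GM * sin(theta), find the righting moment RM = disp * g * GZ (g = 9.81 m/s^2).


Formula: GZ = GM * sin(theta); RM = disp * g * GZ
Step 1 — GZ = 0.76 * sin(11°) = 0.76 * 0.190809 = 0.145015 m
Step 2 — RM = 22337000 * 9.81 * 0.145015 ≈ 31777000 N·m (5 s.f.)

31777000 N·m


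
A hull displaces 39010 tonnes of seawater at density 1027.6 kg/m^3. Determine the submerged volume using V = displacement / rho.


Formula: V = mass / rho
Step 1 — convert tonnes to kg: 39010 t * 1000 = 39010000 kg
Step 2 — V = 39010000 / 1027.6 ≈ 37962 m^3 (5 s.f.)

37962 m^3


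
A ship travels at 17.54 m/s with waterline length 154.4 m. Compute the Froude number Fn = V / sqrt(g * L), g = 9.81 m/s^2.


Formula: Fn = V / sqrt(g * L)
Step 1 — g * L = 9.81 * 154.4 = 1514.664
Step 2 — sqrt(g * L) = sqrt(1514.664) = 38.918684
Step 3 — Fn = 17.54 / 38.918684 ≈ 0.45068 (5 s.f.)

0.45068


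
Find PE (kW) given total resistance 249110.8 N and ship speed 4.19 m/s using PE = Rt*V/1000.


Formula: PE = Rt * V / 1000 (kW)
Step 1 — PE (W) = 249110.8 * 4.19 = 1043774.252 W
Step 2 — PE (kW) = 1043774.252 / 1000 ≈ 1043.8 kW (5 s.f.)

1043.8 kW


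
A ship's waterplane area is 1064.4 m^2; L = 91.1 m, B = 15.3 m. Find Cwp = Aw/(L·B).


Formula: Cwp = Aw / (L * B)
Step 1 — L * B = 91.1 * 15.3 = 1393.83 m^2
Step 2 — Cwp = 1064.4 / 1393.83 ≈ 0.76365 (5 s.f.)

0.76365


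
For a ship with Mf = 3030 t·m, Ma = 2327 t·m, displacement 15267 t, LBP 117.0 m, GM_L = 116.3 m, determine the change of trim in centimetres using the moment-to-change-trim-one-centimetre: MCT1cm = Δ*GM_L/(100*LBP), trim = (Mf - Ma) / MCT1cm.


Formula: net trimming moment = Mf - Ma; MCT1cm = Δ*GM_L/(100*LBP); trim = net moment / MCT1cm
Step 1 — net trimming moment = 3030 - 2327 = 703 t·m
Step 2 — MCT1cm = 15267 * 116.3 / (100 * 117.0) = 151.7566 t·m/cm
Step 3 — trim = 703 / 151.7566 ≈ 4.6324 cm (5 s.f.)

4.6324 cm


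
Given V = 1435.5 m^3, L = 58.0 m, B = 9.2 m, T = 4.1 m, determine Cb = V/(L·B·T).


Formula: Cb = V / (L * B * T)
Step 1 — L * B * T = 58.0 * 9.2 * 4.1 = 2187.76 m^3
Step 2 — Cb = 1435.5 / 2187.76 ≈ 0.65615 (5 s.f.)

0.65615


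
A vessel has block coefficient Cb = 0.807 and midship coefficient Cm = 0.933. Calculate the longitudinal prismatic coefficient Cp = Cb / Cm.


Formula: Cp = Cb / Cm
Substituting: Cp = 0.807 / 0.933
Result: Cp ≈ 0.86495 (5 s.f.)

0.86495


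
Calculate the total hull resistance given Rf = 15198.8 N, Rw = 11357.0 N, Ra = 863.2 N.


Formula: Rt = Rf + Rw + Ra
Substituting: Rt = 15198.8 + 11357.0 + 863.2
Result: Rt = 27419.0 N

27419.0 N


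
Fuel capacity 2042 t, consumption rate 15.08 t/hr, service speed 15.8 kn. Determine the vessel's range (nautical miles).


Formula: endurance = fuel / rate; range = endurance * speed
Step 1 — endurance = 2042 / 15.08 = 135.4111 hours
Step 2 — range = 135.4111 * 15.8 ≈ 2139.5 nautical miles (5 s.f.)

2139.5 NM


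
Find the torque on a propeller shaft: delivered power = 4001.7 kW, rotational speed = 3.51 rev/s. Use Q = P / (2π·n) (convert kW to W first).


Formula: Q = P_W / (2 * pi * n)
Step 1 — P_W = 4001.7 kW * 1000 = 4001700.0 W
Step 2 — 2 * pi * n = 2 * pi * 3.51 = 22.05398
Step 3 — Q = 4001700.0 / 22.05398 ≈ 181450 N·m (5 s.f.)

181450 N·m


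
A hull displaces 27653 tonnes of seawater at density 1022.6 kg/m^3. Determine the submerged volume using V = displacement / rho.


Formula: V = mass / rho
Step 1 — convert tonnes to kg: 27653 t * 1000 = 27653000 kg
Step 2 — V = 27653000 / 1022.6 ≈ 27042 m^3 (5 s.f.)

27042 m^3


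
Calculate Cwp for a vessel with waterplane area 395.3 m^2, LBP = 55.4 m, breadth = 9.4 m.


Formula: Cwp = Aw / (L * B)
Step 1 — L * B = 55.4 * 9.4 = 520.76 m^2
Step 2 — Cwp = 395.3 / 520.76 ≈ 0.75908 (5 s.f.)

0.75908


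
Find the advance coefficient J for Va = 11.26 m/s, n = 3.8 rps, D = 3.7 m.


Formula: J = Va / (n * D)
Step 1 — n * D = 3.8 * 3.7 = 14.06
Step 2 — J = 11.26 / 14.06 ≈ 0.80085 (5 s.f.)

0.80085


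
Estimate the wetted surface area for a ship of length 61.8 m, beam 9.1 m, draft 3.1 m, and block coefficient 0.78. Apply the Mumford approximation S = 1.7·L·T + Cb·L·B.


Formula: S = 1.7*L*T + V/T with V = Cb*L*B*T, i.e. S = L * (1.7*T + Cb*B)
Step 1 — 1.7*T = 1.7 * 3.1 = 5.27 m
Step 2 — Cb*B = 0.78 * 9.1 = 7.098 m
Step 3 — 1.7*T + Cb*B = 5.27 + 7.098 = 12.368 m
Step 4 — S = 61.8 * 12.368 ≈ 764.34 m^2 (5 s.f.)

764.34 m^2


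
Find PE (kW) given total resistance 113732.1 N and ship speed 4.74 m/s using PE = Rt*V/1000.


Formula: PE = Rt * V / 1000 (kW)
Step 1 — PE (W) = 113732.1 * 4.74 = 539090.154 W
Step 2 — PE (kW) = 539090.154 / 1000 ≈ 539.09 kW (5 s.f.)

539.09 kW


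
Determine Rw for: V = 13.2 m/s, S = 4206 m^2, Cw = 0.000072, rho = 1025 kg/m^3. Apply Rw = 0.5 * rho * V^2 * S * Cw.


Formula: Rw = 0.5 * rho * V^2 * S * Cw
Step 1 — V^2 = 13.2^2 = 174.24
Step 2 — 0.5 * rho * V^2 = 0.5 * 1025 * 174.24 = 89298.0
Step 3 — Rw = 89298.0 * 4206 * 0.000072 ≈ 27042 N (5 s.f.)

27042 N


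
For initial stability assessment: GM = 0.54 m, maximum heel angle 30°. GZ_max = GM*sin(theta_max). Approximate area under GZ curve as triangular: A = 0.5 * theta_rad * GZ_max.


Formula: GZ_max = GM * sin(theta); Area = 0.5 * theta_rad * GZ_max
Step 1 — GZ_max = 0.54 * sin(30°) = 0.54 * 0.5 = 0.27 m
Step 2 — theta_rad = 30 * pi/180 = 0.523599 rad
Step 3 — Area = 0.5 * 0.523599 * 0.27 ≈ 0.070686 m·rad (5 s.f.)

0.070686 m·rad


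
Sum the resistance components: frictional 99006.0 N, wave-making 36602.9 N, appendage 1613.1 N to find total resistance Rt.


Formula: Rt = Rf + Rw + Ra
Substituting: Rt = 99006.0 + 36602.9 + 1613.1
Result: Rt = 137222.0 N

137222.0 N


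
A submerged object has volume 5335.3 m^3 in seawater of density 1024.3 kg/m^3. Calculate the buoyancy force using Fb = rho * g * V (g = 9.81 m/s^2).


Formula: Fb = rho * g * V
Substituting: Fb = 1024.3 * 9.81 * 5335.3
Intermediate: 1024.3 * 9.81 = 10048.383
Result: Fb = 10048.383 * 5335.3 ≈ 53611000 N (5 s.f.)

53611000 N


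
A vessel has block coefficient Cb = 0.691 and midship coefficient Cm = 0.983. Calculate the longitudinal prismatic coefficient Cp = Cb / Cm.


Formula: Cp = Cb / Cm
Substituting: Cp = 0.691 / 0.983
Result: Cp ≈ 0.70295 (5 s.f.)

0.70295


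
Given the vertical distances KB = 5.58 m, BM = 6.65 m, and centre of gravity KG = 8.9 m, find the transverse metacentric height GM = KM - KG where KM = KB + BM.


Formula: GM = KB + BM - KG
Step 1 — KM = KB + BM = 5.58 + 6.65 = 12.23 m
Step 2 — GM = KM - KG = 12.23 - 8.9 = 3.33 m

3.33 m


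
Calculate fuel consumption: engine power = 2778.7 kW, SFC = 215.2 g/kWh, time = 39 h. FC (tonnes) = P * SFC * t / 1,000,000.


Formula: FC (tonnes) = P * SFC * t / 1,000,000
Step 1 — P * SFC * t = 2778.7 * 215.2 * 39 = 23321073.36 g
Step 2 — FC (tonnes) = 23321073.36 / 1,000,000 ≈ 23.321 tonnes (5 s.f.)

23.321 tonnes


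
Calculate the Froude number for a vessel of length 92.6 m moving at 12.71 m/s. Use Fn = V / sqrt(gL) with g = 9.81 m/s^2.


Formula: Fn = V / sqrt(g * L)
Step 1 — g * L = 9.81 * 92.6 = 908.406
Step 2 — sqrt(g * L) = sqrt(908.406) = 30.139774
Step 3 — Fn = 12.71 / 30.139774 ≈ 0.42170 (5 s.f.)

0.42170


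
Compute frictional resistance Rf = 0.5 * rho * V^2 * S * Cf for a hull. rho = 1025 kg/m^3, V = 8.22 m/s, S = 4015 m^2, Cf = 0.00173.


Formula: Rf = 0.5 * rho * V^2 * S * Cf
Step 1 — V^2 = 8.22^2 = 67.5684
Step 2 — 0.5 * rho * V^2 = 0.5 * 1025 * 67.5684 = 34628.805
Step 3 — Rf = 34628.805 * 4015 * 0.00173 ≈ 240530 N (5 s.f.)

240530 N


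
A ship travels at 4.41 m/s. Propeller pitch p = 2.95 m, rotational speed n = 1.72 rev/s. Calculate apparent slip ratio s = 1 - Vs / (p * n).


Formula: s = 1 - Vs / (p * n)
Step 1 — p * n = 2.95 * 1.72 = 5.074
Step 2 — Vs / (p*n) = 4.41 / 5.074 = 0.869137 (6 d.p.)
Step 3 — s = 1 - 0.869137 = 0.130863

0.130863


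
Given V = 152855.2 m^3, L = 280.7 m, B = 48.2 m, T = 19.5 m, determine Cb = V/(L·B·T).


Formula: Cb = V / (L * B * T)
Step 1 — L * B * T = 280.7 * 48.2 * 19.5 = 263829.93 m^3
Step 2 — Cb = 152855.2 / 263829.93 ≈ 0.57937 (5 s.f.)

0.57937


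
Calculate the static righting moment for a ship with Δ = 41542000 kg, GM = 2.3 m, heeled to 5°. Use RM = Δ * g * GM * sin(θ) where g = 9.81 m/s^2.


Formula: GZ = GM * sin(theta); RM = disp * g * GZ
Step 1 — GZ = 2.3 * sin(5°) = 2.3 * 0.087156 = 0.200459 m
Step 2 — RM = 41542000 * 9.81 * 0.200459 ≈ 81692000 N·m (5 s.f.)

81692000 N·m


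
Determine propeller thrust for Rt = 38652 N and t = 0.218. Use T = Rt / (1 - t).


Formula: T = Rt / (1 - t)
Step 1 — (1 - t) = 1 - 0.218 = 0.782
Step 2 — T = 38652 / 0.782 ≈ 49427 N (5 s.f.)

49427 N


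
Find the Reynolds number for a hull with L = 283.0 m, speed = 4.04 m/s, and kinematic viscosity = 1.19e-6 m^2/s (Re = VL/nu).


Formula: Re = V * L / nu
Step 1 — V * L = 4.04 * 283.0 = 1143.32 m^2/s
Step 2 — Re = 1143.32 / 1.19e-6 = 9.61e+08

9.61e+08


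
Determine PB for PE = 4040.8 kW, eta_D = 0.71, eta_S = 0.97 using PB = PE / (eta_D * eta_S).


Formula: PB = PE / (eta_D * eta_S)
Step 1 — combined efficiency = eta_D * eta_S = 0.71 * 0.97 = 0.6887
Step 2 — PB = 4040.8 / 0.6887 ≈ 5867.3 kW (5 s.f.)

5867.3 kW


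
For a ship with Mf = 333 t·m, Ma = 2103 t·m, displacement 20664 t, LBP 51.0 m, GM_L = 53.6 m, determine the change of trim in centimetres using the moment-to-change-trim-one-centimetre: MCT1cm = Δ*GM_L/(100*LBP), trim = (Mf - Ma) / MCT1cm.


Formula: net trimming moment = Mf - Ma; MCT1cm = Δ*GM_L/(100*LBP); trim = net moment / MCT1cm
Step 1 — net trimming moment = 333 - 2103 = -1770 t·m
Step 2 — MCT1cm = 20664 * 53.6 / (100 * 51.0) = 217.1746 t·m/cm
Step 3 — trim = -1770 / 217.1746 ≈ -8.1501 cm (5 s.f.)

-8.1501 cm


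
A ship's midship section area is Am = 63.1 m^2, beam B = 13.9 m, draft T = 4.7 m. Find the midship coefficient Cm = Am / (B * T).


Formula: Cm = Am / (B * T)
Step 1 — B * T = 13.9 * 4.7 = 65.33 m^2
Step 2 — Cm = 63.1 / 65.33 ≈ 0.96587 (5 s.f.)

0.96587


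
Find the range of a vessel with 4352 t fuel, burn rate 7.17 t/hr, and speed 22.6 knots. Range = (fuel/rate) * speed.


Formula: endurance = fuel / rate; range = endurance * speed
Step 1 — endurance = 4352 / 7.17 = 606.9735 hours
Step 2 — range = 606.9735 * 22.6 ≈ 13718 nautical miles (5 s.f.)

13718 NM


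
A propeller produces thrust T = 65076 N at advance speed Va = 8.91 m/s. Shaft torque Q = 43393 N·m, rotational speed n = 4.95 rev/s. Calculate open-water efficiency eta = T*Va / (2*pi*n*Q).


Formula: eta = T * Va / (2 * pi * n * Q)
Step 1 — numerator = T * Va = 65076 * 8.91 = 579827.16
Step 2 — 2 * pi * n = 2 * pi * 4.95 = 31.101767
Step 3 — denominator = 31.101767 * 43393 = 1349598.98
Step 4 — eta = 579827.16 / 1349598.98 ≈ 0.42963 (5 s.f.)

0.42963


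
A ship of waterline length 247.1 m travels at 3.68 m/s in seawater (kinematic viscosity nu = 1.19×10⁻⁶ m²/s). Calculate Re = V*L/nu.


Formula: Re = V * L / nu
Step 1 — V * L = 3.68 * 247.1 = 909.328 m^2/s
Step 2 — Re = 909.328 / 1.19e-6 = 7.64e+08

7.64e+08


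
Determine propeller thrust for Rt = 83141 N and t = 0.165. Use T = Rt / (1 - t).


Formula: T = Rt / (1 - t)
Step 1 — (1 - t) = 1 - 0.165 = 0.835
Step 2 — T = 83141 / 0.835 ≈ 99570 N (5 s.f.)

99570 N


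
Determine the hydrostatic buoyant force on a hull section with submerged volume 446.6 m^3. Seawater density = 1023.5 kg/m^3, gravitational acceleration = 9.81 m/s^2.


Formula: Fb = rho * g * V
Substituting: Fb = 1023.5 * 9.81 * 446.6
Intermediate: 1023.5 * 9.81 = 10040.535
Result: Fb = 10040.535 * 446.6 ≈ 4484100 N (5 s.f.)

4484100 N


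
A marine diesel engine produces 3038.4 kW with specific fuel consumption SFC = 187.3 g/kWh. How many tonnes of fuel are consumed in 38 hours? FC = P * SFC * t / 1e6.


Formula: FC (tonnes) = P * SFC * t / 1,000,000
Step 1 — P * SFC * t = 3038.4 * 187.3 * 38 = 21625508.16 g
Step 2 — FC (tonnes) = 21625508.16 / 1,000,000 ≈ 21.626 tonnes (5 s.f.)

21.626 tonnes


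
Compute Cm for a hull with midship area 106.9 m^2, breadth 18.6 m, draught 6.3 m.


Formula: Cm = Am / (B * T)
Step 1 — B * T = 18.6 * 6.3 = 117.18 m^2
Step 2 — Cm = 106.9 / 117.18 ≈ 0.91227 (5 s.f.)

0.91227


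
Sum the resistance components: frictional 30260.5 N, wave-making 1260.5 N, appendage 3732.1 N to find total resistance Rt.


Formula: Rt = Rf + Rw + Ra
Substituting: Rt = 30260.5 + 1260.5 + 3732.1
Result: Rt = 35253.1 N

35253.1 N


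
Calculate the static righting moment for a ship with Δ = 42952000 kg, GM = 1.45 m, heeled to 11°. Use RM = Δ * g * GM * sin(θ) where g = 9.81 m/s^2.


Formula: GZ = GM * sin(theta); RM = disp * g * GZ
Step 1 — GZ = 1.45 * sin(11°) = 1.45 * 0.190809 = 0.276673 m
Step 2 — RM = 42952000 * 9.81 * 0.276673 ≈ 116580000 N·m (5 s.f.)

116580000 N·m


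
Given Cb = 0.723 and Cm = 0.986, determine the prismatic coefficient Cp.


Formula: Cp = Cb / Cm
Substituting: Cp = 0.723 / 0.986
Result: Cp ≈ 0.73327 (5 s.f.)

0.73327


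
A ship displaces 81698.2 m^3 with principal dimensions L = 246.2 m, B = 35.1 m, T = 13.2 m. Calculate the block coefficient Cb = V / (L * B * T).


Formula: Cb = V / (L * B * T)
Step 1 — L * B * T = 246.2 * 35.1 * 13.2 = 114069.384 m^3
Step 2 — Cb = 81698.2 / 114069.384 ≈ 0.71621 (5 s.f.)

0.71621


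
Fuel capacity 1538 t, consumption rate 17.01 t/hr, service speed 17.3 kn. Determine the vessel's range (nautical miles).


Formula: endurance = fuel / rate; range = endurance * speed
Step 1 — endurance = 1538 / 17.01 = 90.4174 hours
Step 2 — range = 90.4174 * 17.3 ≈ 1564.2 nautical miles (5 s.f.)

1564.2 NM


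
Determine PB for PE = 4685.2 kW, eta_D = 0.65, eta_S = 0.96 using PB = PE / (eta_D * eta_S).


Formula: PB = PE / (eta_D * eta_S)
Step 1 — combined efficiency = eta_D * eta_S = 0.65 * 0.96 = 0.624
Step 2 — PB = 4685.2 / 0.624 ≈ 7508.3 kW (5 s.f.)

7508.3 kW


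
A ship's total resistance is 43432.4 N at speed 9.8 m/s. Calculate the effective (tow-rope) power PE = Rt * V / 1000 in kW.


Formula: PE = Rt * V / 1000 (kW)
Step 1 — PE (W) = 43432.4 * 9.8 = 425637.52 W
Step 2 — PE (kW) = 425637.52 / 1000 ≈ 425.64 kW (5 s.f.)

425.64 kW


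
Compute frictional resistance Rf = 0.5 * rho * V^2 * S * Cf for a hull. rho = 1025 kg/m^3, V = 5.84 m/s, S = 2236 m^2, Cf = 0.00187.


Formula: Rf = 0.5 * rho * V^2 * S * Cf
Step 1 — V^2 = 5.84^2 = 34.1056
Step 2 — 0.5 * rho * V^2 = 0.5 * 1025 * 34.1056 = 17479.12
Step 3 — Rf = 17479.12 * 2236 * 0.00187 ≈ 73086 N (5 s.f.)

73086 N


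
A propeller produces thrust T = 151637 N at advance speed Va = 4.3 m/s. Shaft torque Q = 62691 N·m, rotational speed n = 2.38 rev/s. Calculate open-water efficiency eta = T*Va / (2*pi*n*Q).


Formula: eta = T * Va / (2 * pi * n * Q)
Step 1 — numerator = T * Va = 151637 * 4.3 = 652039.1
Step 2 — 2 * pi * n = 2 * pi * 2.38 = 14.953981
Step 3 — denominator = 14.953981 * 62691 = 937480.02
Step 4 — eta = 652039.1 / 937480.02 ≈ 0.69552 (5 s.f.)

0.69552


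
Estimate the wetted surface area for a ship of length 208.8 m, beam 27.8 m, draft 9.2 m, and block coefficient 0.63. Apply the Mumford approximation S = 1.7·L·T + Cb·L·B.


Formula: S = 1.7*L*T + V/T with V = Cb*L*B*T, i.e. S = L * (1.7*T + Cb*B)
Step 1 — 1.7*T = 1.7 * 9.2 = 15.64 m
Step 2 — Cb*B = 0.63 * 27.8 = 17.514 m
Step 3 — 1.7*T + Cb*B = 15.64 + 17.514 = 33.154 m
Step 4 — S = 208.8 * 33.154 ≈ 6922.6 m^2 (5 s.f.)

6922.6 m^2


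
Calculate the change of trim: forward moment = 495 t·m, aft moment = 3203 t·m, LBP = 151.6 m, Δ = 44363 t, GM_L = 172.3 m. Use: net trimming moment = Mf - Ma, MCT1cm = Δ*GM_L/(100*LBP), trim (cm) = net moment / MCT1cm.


Formula: net trimming moment = Mf - Ma; MCT1cm = Δ*GM_L/(100*LBP); trim = net moment / MCT1cm
Step 1 — net trimming moment = 495 - 3203 = -2708 t·m
Step 2 — MCT1cm = 44363 * 172.3 / (100 * 151.6) = 504.2048 t·m/cm
Step 3 — trim = -2708 / 504.2048 ≈ -5.3708 cm (5 s.f.)

-5.3708 cm


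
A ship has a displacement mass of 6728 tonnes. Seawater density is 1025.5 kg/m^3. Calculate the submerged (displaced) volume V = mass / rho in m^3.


Formula: V = mass / rho
Step 1 — convert tonnes to kg: 6728 t * 1000 = 6728000 kg
Step 2 — V = 6728000 / 1025.5 ≈ 6560.7 m^3 (5 s.f.)

6560.7 m^3


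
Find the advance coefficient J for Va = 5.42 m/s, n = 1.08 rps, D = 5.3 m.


Formula: J = Va / (n * D)
Step 1 — n * D = 1.08 * 5.3 = 5.724
Step 2 — J = 5.42 / 5.724 ≈ 0.94689 (5 s.f.)

0.94689


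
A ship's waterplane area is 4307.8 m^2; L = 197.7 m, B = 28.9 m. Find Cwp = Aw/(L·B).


Formula: Cwp = Aw / (L * B)
Step 1 — L * B = 197.7 * 28.9 = 5713.53 m^2
Step 2 — Cwp = 4307.8 / 5713.53 ≈ 0.75396 (5 s.f.)

0.75396


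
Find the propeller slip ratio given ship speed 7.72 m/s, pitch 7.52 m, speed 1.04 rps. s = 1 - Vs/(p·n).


Formula: s = 1 - Vs / (p * n)
Step 1 — p * n = 7.52 * 1.04 = 7.8208
Step 2 — Vs / (p*n) = 7.72 / 7.8208 = 0.987111 (6 d.p.)
Step 3 — s = 1 - 0.987111 = 0.012889

0.012889


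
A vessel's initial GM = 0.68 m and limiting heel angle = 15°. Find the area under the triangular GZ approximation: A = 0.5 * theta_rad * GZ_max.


Formula: GZ_max = GM * sin(theta); Area = 0.5 * theta_rad * GZ_max
Step 1 — GZ_max = 0.68 * sin(15°) = 0.68 * 0.258819 = 0.175997 m
Step 2 — theta_rad = 15 * pi/180 = 0.261799 rad
Step 3 — Area = 0.5 * 0.261799 * 0.175997 ≈ 0.023038 m·rad (5 s.f.)

0.023038 m·rad


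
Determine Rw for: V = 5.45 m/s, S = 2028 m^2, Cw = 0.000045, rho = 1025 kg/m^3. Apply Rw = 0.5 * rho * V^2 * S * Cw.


Formula: Rw = 0.5 * rho * V^2 * S * Cw
Step 1 — V^2 = 5.45^2 = 29.7025
Step 2 — 0.5 * rho * V^2 = 0.5 * 1025 * 29.7025 = 15222.53125
Step 3 — Rw = 15222.53125 * 2028 * 0.000045 ≈ 1389.2 N (5 s.f.)

1389.2 N


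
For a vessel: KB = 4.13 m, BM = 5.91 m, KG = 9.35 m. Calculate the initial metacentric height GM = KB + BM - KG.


Formula: GM = KB + BM - KG
Step 1 — KM = KB + BM = 4.13 + 5.91 = 10.04 m
Step 2 — GM = KM - KG = 10.04 - 9.35 = 0.69 m

0.69 m


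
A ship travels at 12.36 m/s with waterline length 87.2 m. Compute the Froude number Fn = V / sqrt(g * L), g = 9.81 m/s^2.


Formula: Fn = V / sqrt(g * L)
Step 1 — g * L = 9.81 * 87.2 = 855.432
Step 2 — sqrt(g * L) = sqrt(855.432) = 29.247769
Step 3 — Fn = 12.36 / 29.247769 ≈ 0.42260 (5 s.f.)

0.42260


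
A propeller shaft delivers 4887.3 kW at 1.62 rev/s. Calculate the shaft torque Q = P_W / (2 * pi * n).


Formula: Q = P_W / (2 * pi * n)
Step 1 — P_W = 4887.3 kW * 1000 = 4887300.0 W
Step 2 — 2 * pi * n = 2 * pi * 1.62 = 10.17876
Step 3 — Q = 4887300.0 / 10.17876 ≈ 480150 N·m (5 s.f.)

480150 N·m


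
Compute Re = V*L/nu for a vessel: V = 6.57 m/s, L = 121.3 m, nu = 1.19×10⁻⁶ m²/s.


Formula: Re = V * L / nu
Step 1 — V * L = 6.57 * 121.3 = 796.941 m^2/s
Step 2 — Re = 796.941 / 1.19e-6 = 6.70e+08

6.70e+08


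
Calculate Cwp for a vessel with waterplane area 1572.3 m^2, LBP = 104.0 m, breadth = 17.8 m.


Formula: Cwp = Aw / (L * B)
Step 1 — L * B = 104.0 * 17.8 = 1851.2 m^2
Step 2 — Cwp = 1572.3 / 1851.2 ≈ 0.84934 (5 s.f.)

0.84934


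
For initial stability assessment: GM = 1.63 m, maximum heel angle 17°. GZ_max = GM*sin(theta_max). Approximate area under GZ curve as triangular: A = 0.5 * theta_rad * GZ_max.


Formula: GZ_max = GM * sin(theta); Area = 0.5 * theta_rad * GZ_max
Step 1 — GZ_max = 1.63 * sin(17°) = 1.63 * 0.292372 = 0.476566 m
Step 2 — theta_rad = 17 * pi/180 = 0.296706 rad
Step 3 — Area = 0.5 * 0.296706 * 0.476566 ≈ 0.070700 m·rad (5 s.f.)

0.070700 m·rad


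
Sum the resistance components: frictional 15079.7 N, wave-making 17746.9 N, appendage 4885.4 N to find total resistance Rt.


Formula: Rt = Rf + Rw + Ra
Substituting: Rt = 15079.7 + 17746.9 + 4885.4
Result: Rt = 37712.0 N

37712.0 N


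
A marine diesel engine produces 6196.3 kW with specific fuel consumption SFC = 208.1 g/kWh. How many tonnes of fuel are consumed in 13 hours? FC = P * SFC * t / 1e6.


Formula: FC (tonnes) = P * SFC * t / 1,000,000
Step 1 — P * SFC * t = 6196.3 * 208.1 * 13 = 16762850.39 g
Step 2 — FC (tonnes) = 16762850.39 / 1,000,000 ≈ 16.763 tonnes (5 s.f.)

16.763 tonnes


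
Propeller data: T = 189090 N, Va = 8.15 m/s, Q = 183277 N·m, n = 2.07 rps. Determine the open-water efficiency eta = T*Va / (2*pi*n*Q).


Formula: eta = T * Va / (2 * pi * n * Q)
Step 1 — numerator = T * Va = 189090 * 8.15 = 1541083.5
Step 2 — 2 * pi * n = 2 * pi * 2.07 = 13.006194
Step 3 — denominator = 13.006194 * 183277 = 2383736.22
Step 4 — eta = 1541083.5 / 2383736.22 ≈ 0.64650 (5 s.f.)

0.64650


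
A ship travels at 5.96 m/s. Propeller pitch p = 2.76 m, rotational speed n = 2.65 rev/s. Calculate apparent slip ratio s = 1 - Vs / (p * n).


Formula: s = 1 - Vs / (p * n)
Step 1 — p * n = 2.76 * 2.65 = 7.314
Step 2 — Vs / (p*n) = 5.96 / 7.314 = 0.814876 (6 d.p.)
Step 3 — s = 1 - 0.814876 = 0.185124

0.185124


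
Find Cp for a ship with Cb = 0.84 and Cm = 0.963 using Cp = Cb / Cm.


Formula: Cp = Cb / Cm
Substituting: Cp = 0.84 / 0.963
Result: Cp ≈ 0.87227 (5 s.f.)

0.87227


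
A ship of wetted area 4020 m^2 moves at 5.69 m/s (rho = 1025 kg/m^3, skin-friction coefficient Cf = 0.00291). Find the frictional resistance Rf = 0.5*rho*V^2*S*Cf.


Formula: Rf = 0.5 * rho * V^2 * S * Cf
Step 1 — V^2 = 5.69^2 = 32.3761
Step 2 — 0.5 * rho * V^2 = 0.5 * 1025 * 32.3761 = 16592.75125
Step 3 — Rf = 16592.75125 * 4020 * 0.00291 ≈ 194110 N (5 s.f.)

194110 N


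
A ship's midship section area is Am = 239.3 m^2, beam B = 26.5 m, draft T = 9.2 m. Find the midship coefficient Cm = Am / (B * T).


Formula: Cm = Am / (B * T)
Step 1 — B * T = 26.5 * 9.2 = 243.8 m^2
Step 2 — Cm = 239.3 / 243.8 ≈ 0.98154 (5 s.f.)

0.98154


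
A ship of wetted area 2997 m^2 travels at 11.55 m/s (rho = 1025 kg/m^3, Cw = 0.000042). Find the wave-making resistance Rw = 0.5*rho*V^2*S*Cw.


Formula: Rw = 0.5 * rho * V^2 * S * Cw
Step 1 — V^2 = 11.55^2 = 133.4025
Step 2 — 0.5 * rho * V^2 = 0.5 * 1025 * 133.4025 = 68368.78125
Step 3 — Rw = 68368.78125 * 2997 * 0.000042 ≈ 8605.9 N (5 s.f.)

8605.9 N


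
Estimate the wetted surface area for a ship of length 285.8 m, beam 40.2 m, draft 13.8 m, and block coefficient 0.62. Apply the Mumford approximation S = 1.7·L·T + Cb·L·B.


Formula: S = 1.7*L*T + V/T with V = Cb*L*B*T, i.e. S = L * (1.7*T + Cb*B)
Step 1 — 1.7*T = 1.7 * 13.8 = 23.46 m
Step 2 — Cb*B = 0.62 * 40.2 = 24.924 m
Step 3 — 1.7*T + Cb*B = 23.46 + 24.924 = 48.384 m
Step 4 — S = 285.8 * 48.384 ≈ 13828 m^2 (5 s.f.)

13828 m^2
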